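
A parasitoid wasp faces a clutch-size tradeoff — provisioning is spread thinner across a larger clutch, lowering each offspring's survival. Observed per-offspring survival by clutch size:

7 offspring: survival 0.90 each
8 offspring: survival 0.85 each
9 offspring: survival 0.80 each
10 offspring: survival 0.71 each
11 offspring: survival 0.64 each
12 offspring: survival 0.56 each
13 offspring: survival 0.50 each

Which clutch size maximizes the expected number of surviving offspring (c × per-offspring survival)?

9

Expected surviving offspring = c × s(c):
  c=7: 7 × 0.90 = 6.300
  c=8: 8 × 0.85 = 6.800
  c=9: 9 × 0.80 = 7.200
  c=10: 10 × 0.71 = 7.100
  c=11: 11 × 0.64 = 7.040
  c=12: 12 × 0.56 = 6.720
  c=13: 13 × 0.50 = 6.500
Maximum at c = 9 (7.200 surviving offspring).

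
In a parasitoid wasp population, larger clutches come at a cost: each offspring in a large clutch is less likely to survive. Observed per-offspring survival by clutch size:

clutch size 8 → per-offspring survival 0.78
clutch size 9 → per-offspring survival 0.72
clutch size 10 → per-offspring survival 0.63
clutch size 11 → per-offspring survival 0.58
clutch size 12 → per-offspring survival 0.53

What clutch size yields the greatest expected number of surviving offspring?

Expected surviving offspring = c × s(c):
  c=8: 8 × 0.78 = 6.240
  c=9: 9 × 0.72 = 6.480
  c=10: 10 × 0.63 = 6.300
  c=11: 11 × 0.58 = 6.380
  c=12: 12 × 0.53 = 6.360
Maximum at c = 9 (6.480 surviving offspring).

9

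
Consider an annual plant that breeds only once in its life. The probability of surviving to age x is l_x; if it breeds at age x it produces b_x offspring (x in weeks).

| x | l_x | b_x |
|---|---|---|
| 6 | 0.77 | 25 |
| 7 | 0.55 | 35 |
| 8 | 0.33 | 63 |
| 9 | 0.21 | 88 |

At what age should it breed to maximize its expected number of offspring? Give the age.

Expected offspring if breeding at age x = l_x × b_x:
  age 6: 0.77 × 25 = 19.250
  age 7: 0.55 × 35 = 19.250
  age 8: 0.33 × 63 = 20.790
  age 9: 0.21 × 88 = 18.480
Maximum at age 8 (20.790).

8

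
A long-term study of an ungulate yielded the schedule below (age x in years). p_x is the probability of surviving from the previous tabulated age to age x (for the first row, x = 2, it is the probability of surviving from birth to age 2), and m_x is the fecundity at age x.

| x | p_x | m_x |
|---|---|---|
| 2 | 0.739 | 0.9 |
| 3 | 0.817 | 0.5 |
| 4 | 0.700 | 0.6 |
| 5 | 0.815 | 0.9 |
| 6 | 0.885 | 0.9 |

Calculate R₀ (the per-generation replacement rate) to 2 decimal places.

1.80

Survivorship from birth: l_x = p_2·p_3·…·p_x.
  l_2 = 0.73900
  l_3 = 0.60376
  l_4 = 0.42263
  l_5 = 0.34445
  l_6 = 0.30484
R₀ = Σ l_x m_x:
  age 2: 0.73900 × 0.9 = 0.6651
  age 3: 0.60376 × 0.5 = 0.3019
  age 4: 0.42263 × 0.6 = 0.2536
  age 5: 0.34445 × 0.9 = 0.3100
  age 6: 0.30484 × 0.9 = 0.2744
R₀ = 0.6651 + 0.3019 + 0.2536 + 0.3100 + 0.2744 = 1.8049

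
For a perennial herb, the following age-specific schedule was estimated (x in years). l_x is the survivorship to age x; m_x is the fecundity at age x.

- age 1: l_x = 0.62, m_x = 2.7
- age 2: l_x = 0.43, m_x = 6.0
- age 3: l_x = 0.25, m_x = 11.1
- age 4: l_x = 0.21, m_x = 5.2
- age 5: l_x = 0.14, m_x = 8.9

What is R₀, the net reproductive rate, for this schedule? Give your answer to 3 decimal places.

R₀ = Σ l_x m_x:
  age 1: 0.62 × 2.7 = 1.6740
  age 2: 0.43 × 6.0 = 2.5800
  age 3: 0.25 × 11.1 = 2.7750
  age 4: 0.21 × 5.2 = 1.0920
  age 5: 0.14 × 8.9 = 1.2460
R₀ = 1.6740 + 2.5800 + 2.7750 + 1.0920 + 1.2460 = 9.3670

9.367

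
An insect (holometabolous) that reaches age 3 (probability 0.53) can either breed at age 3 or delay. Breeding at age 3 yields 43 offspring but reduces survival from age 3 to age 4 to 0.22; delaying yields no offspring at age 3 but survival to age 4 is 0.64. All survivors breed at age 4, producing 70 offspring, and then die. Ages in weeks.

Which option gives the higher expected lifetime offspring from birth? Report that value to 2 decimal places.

30.95

breed at age 3: R₀ = 0.53 × (43 + 0.22 × 70) = 0.53 × 58.4000 = 30.9520
delay to age 4: R₀ = 0.53 × (0.64 × 70) = 0.53 × 44.8000 = 23.7440
Higher: breed at age 3 (30.9520).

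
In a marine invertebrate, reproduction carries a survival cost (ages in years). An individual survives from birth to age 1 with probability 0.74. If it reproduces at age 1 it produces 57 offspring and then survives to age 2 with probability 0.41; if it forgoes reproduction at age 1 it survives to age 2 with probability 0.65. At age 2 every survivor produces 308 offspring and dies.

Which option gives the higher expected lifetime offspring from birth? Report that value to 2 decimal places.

breed at age 1: R₀ = 0.74 × (57 + 0.41 × 308) = 0.74 × 183.2800 = 135.6272
delay to age 2: R₀ = 0.74 × (0.65 × 308) = 0.74 × 200.2000 = 148.1480
Higher: delay to age 2 (148.1480).

148.15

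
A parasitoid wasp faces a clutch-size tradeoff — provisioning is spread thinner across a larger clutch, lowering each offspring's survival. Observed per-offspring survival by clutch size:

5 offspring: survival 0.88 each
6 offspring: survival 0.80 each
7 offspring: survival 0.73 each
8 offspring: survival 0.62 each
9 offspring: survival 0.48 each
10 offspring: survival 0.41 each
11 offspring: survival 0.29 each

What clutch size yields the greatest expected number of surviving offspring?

Expected surviving offspring = c × s(c):
  c=5: 5 × 0.88 = 4.400
  c=6: 6 × 0.80 = 4.800
  c=7: 7 × 0.73 = 5.110
  c=8: 8 × 0.62 = 4.960
  c=9: 9 × 0.48 = 4.320
  c=10: 10 × 0.41 = 4.100
  c=11: 11 × 0.29 = 3.190
Maximum at c = 7 (5.110 surviving offspring).

7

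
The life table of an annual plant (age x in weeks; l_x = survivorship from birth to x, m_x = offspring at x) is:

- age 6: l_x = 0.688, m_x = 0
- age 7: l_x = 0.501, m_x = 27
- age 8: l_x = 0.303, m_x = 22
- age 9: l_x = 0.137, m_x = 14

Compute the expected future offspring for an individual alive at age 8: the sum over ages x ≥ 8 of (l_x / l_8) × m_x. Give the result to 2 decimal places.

28.33

l_8 = 0.303. Conditional survival from age 8 to x is l_x / l_8.
  x=8: (0.303/0.303) × 22 = 22.0000
  x=9: (0.137/0.303) × 14 = 6.3300
Sum = 22.0000 + 6.3300 = 28.3300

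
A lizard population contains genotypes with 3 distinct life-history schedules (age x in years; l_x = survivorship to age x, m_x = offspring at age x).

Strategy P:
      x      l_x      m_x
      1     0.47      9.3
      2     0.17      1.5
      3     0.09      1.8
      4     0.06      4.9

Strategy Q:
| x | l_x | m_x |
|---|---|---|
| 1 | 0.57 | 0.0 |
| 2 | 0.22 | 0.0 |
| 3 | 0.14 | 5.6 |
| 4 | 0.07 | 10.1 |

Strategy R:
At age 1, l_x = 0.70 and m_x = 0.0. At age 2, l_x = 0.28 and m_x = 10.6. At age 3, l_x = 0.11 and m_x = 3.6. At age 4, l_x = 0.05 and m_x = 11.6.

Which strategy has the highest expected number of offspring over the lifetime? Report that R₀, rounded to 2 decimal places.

Strategy P: R₀ = 0.47×9.3 + 0.17×1.5 + 0.09×1.8 + 0.06×4.9 = 5.0820
Strategy Q: R₀ = 0.57×0.0 + 0.22×0.0 + 0.14×5.6 + 0.07×10.1 = 1.4910
Strategy R: R₀ = 0.70×0.0 + 0.28×10.6 + 0.11×3.6 + 0.05×11.6 = 3.9440
Highest R₀: strategy P with 5.0820.

5.08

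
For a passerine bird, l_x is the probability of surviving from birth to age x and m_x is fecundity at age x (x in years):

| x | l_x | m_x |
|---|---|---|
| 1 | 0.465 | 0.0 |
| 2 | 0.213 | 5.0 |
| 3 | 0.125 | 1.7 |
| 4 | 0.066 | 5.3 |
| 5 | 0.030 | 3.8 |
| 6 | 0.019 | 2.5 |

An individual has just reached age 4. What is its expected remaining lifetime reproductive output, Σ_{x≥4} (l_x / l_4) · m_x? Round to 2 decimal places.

l_4 = 0.066. Conditional survival from age 4 to x is l_x / l_4.
  x=4: (0.066/0.066) × 5.3 = 5.3000
  x=5: (0.030/0.066) × 3.8 = 1.7273
  x=6: (0.019/0.066) × 2.5 = 0.7197
Sum = 5.3000 + 1.7273 + 0.7197 = 7.7470

7.75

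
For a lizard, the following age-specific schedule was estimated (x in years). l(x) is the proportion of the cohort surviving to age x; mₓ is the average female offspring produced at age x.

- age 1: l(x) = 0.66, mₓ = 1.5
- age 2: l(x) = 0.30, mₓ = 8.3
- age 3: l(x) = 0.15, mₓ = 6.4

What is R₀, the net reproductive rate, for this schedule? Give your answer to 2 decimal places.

4.44

R₀ = Σ l(x) mₓ:
  age 1: 0.66 × 1.5 = 0.9900
  age 2: 0.30 × 8.3 = 2.4900
  age 3: 0.15 × 6.4 = 0.9600
R₀ = 0.9900 + 2.4900 + 0.9600 = 4.4400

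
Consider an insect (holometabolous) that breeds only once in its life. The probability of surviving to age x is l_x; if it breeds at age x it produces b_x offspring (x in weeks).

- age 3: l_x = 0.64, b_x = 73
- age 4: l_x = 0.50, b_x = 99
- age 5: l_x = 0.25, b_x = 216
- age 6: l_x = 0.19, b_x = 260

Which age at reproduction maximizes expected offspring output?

Expected offspring if breeding at age x = l_x × b_x:
  age 3: 0.64 × 73 = 46.720
  age 4: 0.50 × 99 = 49.500
  age 5: 0.25 × 216 = 54.000
  age 6: 0.19 × 260 = 49.400
Maximum at age 5 (54.000).

5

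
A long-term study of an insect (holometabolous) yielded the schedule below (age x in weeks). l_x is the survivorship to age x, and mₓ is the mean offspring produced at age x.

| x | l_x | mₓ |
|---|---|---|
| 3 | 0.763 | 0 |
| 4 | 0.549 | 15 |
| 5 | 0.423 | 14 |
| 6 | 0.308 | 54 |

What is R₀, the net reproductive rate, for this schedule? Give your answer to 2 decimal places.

R₀ = Σ l_x mₓ:
  age 3: 0.763 × 0 = 0.0000
  age 4: 0.549 × 15 = 8.2350
  age 5: 0.423 × 14 = 5.9220
  age 6: 0.308 × 54 = 16.6320
R₀ = 0.0000 + 8.2350 + 5.9220 + 16.6320 = 30.7890

30.79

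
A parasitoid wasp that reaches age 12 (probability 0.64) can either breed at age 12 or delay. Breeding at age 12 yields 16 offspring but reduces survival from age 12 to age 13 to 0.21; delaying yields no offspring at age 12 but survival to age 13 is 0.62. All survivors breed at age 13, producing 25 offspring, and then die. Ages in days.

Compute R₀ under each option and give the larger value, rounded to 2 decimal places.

13.60

breed at age 12: R₀ = 0.64 × (16 + 0.21 × 25) = 0.64 × 21.2500 = 13.6000
delay to age 13: R₀ = 0.64 × (0.62 × 25) = 0.64 × 15.5000 = 9.9200
Higher: breed at age 12 (13.6000).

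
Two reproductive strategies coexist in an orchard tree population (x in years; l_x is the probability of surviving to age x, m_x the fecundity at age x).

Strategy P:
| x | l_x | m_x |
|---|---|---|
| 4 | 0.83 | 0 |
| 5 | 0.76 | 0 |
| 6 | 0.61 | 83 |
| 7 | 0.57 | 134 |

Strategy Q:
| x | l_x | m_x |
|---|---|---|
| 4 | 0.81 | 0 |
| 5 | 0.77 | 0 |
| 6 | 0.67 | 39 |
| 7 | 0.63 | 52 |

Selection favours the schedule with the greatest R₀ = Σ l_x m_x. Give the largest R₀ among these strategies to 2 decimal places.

Strategy P: R₀ = 0.83×0 + 0.76×0 + 0.61×83 + 0.57×134 = 127.0100
Strategy Q: R₀ = 0.81×0 + 0.77×0 + 0.67×39 + 0.63×52 = 58.8900
Highest R₀: strategy P with 127.0100.

127.01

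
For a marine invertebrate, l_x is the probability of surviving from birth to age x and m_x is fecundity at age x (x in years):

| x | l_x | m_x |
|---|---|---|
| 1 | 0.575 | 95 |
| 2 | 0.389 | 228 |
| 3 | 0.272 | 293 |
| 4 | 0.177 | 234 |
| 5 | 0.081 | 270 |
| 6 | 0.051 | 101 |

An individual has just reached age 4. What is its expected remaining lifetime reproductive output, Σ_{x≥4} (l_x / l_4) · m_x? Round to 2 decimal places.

386.66

l_4 = 0.177. Conditional survival from age 4 to x is l_x / l_4.
  x=4: (0.177/0.177) × 234 = 234.0000
  x=5: (0.081/0.177) × 270 = 123.5593
  x=6: (0.051/0.177) × 101 = 29.1017
Sum = 234.0000 + 123.5593 + 29.1017 = 386.6610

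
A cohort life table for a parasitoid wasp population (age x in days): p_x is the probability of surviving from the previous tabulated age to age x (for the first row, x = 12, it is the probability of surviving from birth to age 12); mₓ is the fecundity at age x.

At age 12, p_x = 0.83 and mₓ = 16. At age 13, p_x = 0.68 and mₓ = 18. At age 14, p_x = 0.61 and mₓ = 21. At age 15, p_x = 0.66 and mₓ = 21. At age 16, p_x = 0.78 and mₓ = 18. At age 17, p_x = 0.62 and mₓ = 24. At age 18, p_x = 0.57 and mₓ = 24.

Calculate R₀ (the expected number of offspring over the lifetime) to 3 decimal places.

42.772

Survivorship from birth: l_x = p_12·p_13·…·p_x.
  l_12 = 0.83000
  l_13 = 0.56440
  l_14 = 0.34428
  l_15 = 0.22723
  l_16 = 0.17724
  l_17 = 0.10989
  l_18 = 0.06264
R₀ = Σ l_x mₓ:
  age 12: 0.83000 × 16 = 13.2800
  age 13: 0.56440 × 18 = 10.1592
  age 14: 0.34428 × 21 = 7.2299
  age 15: 0.22723 × 21 = 4.7718
  age 16: 0.17724 × 18 = 3.1903
  age 17: 0.10989 × 24 = 2.6374
  age 18: 0.06264 × 24 = 1.5034
R₀ = 13.2800 + 10.1592 + 7.2299 + 4.7718 + 3.1903 + 2.6374 + 1.5034 = 42.7719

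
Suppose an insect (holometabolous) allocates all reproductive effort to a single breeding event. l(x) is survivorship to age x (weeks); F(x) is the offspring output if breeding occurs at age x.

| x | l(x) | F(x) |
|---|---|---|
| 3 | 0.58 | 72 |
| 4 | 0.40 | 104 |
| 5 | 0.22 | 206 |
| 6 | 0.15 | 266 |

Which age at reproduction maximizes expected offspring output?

Expected offspring if breeding at age x = l(x) × F(x):
  age 3: 0.58 × 72 = 41.760
  age 4: 0.40 × 104 = 41.600
  age 5: 0.22 × 206 = 45.320
  age 6: 0.15 × 266 = 39.900
Maximum at age 5 (45.320).

5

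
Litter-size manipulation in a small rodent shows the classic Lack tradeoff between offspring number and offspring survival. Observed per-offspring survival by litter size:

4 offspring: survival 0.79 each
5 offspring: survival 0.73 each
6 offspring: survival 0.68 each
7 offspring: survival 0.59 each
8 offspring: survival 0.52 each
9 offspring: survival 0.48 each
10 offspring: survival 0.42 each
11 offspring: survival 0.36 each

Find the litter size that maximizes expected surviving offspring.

Expected surviving offspring = c × s(c):
  c=4: 4 × 0.79 = 3.160
  c=5: 5 × 0.73 = 3.650
  c=6: 6 × 0.68 = 4.080
  c=7: 7 × 0.59 = 4.130
  c=8: 8 × 0.52 = 4.160
  c=9: 9 × 0.48 = 4.320
  c=10: 10 × 0.42 = 4.200
  c=11: 11 × 0.36 = 3.960
Maximum at c = 9 (4.320 surviving offspring).

9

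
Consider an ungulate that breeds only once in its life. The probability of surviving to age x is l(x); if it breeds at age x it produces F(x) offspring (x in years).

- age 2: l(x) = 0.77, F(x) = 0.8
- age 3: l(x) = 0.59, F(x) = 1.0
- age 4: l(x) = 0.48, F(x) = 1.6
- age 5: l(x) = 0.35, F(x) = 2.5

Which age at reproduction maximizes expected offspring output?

Expected offspring if breeding at age x = l(x) × F(x):
  age 2: 0.77 × 0.8 = 0.616
  age 3: 0.59 × 1.0 = 0.590
  age 4: 0.48 × 1.6 = 0.768
  age 5: 0.35 × 2.5 = 0.875
Maximum at age 5 (0.875).

5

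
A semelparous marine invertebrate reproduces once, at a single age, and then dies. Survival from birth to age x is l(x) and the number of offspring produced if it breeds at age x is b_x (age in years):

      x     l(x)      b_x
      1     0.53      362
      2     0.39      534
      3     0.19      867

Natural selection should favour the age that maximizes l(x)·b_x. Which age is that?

Expected offspring if breeding at age x = l(x) × b_x:
  age 1: 0.53 × 362 = 191.860
  age 2: 0.39 × 534 = 208.260
  age 3: 0.19 × 867 = 164.730
Maximum at age 2 (208.260).

2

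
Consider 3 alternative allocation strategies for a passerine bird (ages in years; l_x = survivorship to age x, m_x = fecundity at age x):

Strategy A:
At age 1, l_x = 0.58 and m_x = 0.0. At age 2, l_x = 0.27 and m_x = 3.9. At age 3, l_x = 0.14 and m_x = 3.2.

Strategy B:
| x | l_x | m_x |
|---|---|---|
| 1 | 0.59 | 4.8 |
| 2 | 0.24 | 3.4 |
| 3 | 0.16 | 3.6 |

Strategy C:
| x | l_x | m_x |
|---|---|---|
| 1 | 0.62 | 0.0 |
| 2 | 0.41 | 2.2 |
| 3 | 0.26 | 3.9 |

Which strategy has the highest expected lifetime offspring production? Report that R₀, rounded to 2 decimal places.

Strategy A: R₀ = 0.58×0.0 + 0.27×3.9 + 0.14×3.2 = 1.5010
Strategy B: R₀ = 0.59×4.8 + 0.24×3.4 + 0.16×3.6 = 4.2240
Strategy C: R₀ = 0.62×0.0 + 0.41×2.2 + 0.26×3.9 = 1.9160
Highest R₀: strategy B with 4.2240.

4.22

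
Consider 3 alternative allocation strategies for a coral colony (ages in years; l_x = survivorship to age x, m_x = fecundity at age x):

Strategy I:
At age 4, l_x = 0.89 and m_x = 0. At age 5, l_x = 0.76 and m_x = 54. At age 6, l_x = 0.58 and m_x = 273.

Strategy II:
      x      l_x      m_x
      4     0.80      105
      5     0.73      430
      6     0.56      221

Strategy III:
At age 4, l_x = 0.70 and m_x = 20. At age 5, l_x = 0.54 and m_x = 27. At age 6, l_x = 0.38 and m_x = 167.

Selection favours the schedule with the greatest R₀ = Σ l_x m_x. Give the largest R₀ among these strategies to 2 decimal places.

521.66

Strategy I: R₀ = 0.89×0 + 0.76×54 + 0.58×273 = 199.3800
Strategy II: R₀ = 0.80×105 + 0.73×430 + 0.56×221 = 521.6600
Strategy III: R₀ = 0.70×20 + 0.54×27 + 0.38×167 = 92.0400
Highest R₀: strategy II with 521.6600.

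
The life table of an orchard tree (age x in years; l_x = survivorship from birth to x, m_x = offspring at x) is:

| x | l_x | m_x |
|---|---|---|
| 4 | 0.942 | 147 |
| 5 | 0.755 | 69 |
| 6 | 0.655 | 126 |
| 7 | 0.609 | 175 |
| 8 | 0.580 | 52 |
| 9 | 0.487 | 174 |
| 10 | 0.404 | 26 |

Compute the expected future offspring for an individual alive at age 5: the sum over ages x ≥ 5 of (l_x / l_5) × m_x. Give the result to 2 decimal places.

485.57

l_5 = 0.755. Conditional survival from age 5 to x is l_x / l_5.
  x=5: (0.755/0.755) × 69 = 69.0000
  x=6: (0.655/0.755) × 126 = 109.3113
  x=7: (0.609/0.755) × 175 = 141.1589
  x=8: (0.580/0.755) × 52 = 39.9470
  x=9: (0.487/0.755) × 174 = 112.2358
  x=10: (0.404/0.755) × 26 = 13.9126
Sum = 69.0000 + 109.3113 + 141.1589 + 39.9470 + 112.2358 + 13.9126 = 485.5656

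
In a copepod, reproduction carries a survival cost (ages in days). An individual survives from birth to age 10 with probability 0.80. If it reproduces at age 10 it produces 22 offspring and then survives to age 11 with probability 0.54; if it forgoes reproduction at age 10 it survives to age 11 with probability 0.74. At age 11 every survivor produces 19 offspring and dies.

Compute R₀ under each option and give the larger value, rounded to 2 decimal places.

25.81

breed at age 10: R₀ = 0.80 × (22 + 0.54 × 19) = 0.80 × 32.2600 = 25.8080
delay to age 11: R₀ = 0.80 × (0.74 × 19) = 0.80 × 14.0600 = 11.2480
Higher: breed at age 10 (25.8080).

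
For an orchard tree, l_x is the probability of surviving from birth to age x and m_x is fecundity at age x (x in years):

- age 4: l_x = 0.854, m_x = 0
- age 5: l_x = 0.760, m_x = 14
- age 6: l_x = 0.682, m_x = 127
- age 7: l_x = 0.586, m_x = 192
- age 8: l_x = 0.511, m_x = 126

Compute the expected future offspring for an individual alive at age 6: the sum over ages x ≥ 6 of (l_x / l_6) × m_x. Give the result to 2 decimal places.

l_6 = 0.682. Conditional survival from age 6 to x is l_x / l_6.
  x=6: (0.682/0.682) × 127 = 127.0000
  x=7: (0.586/0.682) × 192 = 164.9736
  x=8: (0.511/0.682) × 126 = 94.4076
Sum = 127.0000 + 164.9736 + 94.4076 = 386.3812

386.38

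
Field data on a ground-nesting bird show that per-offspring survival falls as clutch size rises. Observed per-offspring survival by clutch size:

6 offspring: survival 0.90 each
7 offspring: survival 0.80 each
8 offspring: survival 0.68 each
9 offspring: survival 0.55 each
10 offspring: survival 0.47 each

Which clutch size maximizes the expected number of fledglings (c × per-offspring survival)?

Expected fledglings = c × s(c):
  c=6: 6 × 0.90 = 5.400
  c=7: 7 × 0.80 = 5.600
  c=8: 8 × 0.68 = 5.440
  c=9: 9 × 0.55 = 4.950
  c=10: 10 × 0.47 = 4.700
Maximum at c = 7 (5.600 fledglings).

7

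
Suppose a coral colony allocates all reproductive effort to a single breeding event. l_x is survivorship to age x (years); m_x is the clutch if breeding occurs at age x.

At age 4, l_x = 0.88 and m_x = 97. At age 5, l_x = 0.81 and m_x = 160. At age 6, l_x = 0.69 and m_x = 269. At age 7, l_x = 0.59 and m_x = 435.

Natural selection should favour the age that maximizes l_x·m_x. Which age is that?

7

Expected offspring if breeding at age x = l_x × m_x:
  age 4: 0.88 × 97 = 85.360
  age 5: 0.81 × 160 = 129.600
  age 6: 0.69 × 269 = 185.610
  age 7: 0.59 × 435 = 256.650
Maximum at age 7 (256.650).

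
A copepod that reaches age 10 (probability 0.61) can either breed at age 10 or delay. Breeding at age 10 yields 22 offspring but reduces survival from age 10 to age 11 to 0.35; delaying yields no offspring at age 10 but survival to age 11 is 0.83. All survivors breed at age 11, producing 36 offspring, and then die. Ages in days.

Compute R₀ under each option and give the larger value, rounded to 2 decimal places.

21.11

breed at age 10: R₀ = 0.61 × (22 + 0.35 × 36) = 0.61 × 34.6000 = 21.1060
delay to age 11: R₀ = 0.61 × (0.83 × 36) = 0.61 × 29.8800 = 18.2268
Higher: breed at age 10 (21.1060).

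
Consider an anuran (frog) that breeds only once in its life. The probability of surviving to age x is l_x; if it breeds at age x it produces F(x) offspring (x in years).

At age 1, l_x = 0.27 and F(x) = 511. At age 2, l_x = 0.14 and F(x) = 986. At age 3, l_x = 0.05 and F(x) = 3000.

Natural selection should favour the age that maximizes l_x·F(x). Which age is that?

Expected offspring if breeding at age x = l_x × F(x):
  age 1: 0.27 × 511 = 137.970
  age 2: 0.14 × 986 = 138.040
  age 3: 0.05 × 3000 = 150.000
Maximum at age 3 (150.000).

3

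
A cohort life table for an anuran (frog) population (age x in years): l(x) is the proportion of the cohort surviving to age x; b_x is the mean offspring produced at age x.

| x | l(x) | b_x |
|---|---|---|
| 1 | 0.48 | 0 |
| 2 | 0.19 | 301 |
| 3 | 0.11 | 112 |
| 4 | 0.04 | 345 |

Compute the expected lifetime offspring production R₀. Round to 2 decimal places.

83.31

R₀ = Σ l(x) b_x:
  age 1: 0.48 × 0 = 0.0000
  age 2: 0.19 × 301 = 57.1900
  age 3: 0.11 × 112 = 12.3200
  age 4: 0.04 × 345 = 13.8000
R₀ = 0.0000 + 57.1900 + 12.3200 + 13.8000 = 83.3100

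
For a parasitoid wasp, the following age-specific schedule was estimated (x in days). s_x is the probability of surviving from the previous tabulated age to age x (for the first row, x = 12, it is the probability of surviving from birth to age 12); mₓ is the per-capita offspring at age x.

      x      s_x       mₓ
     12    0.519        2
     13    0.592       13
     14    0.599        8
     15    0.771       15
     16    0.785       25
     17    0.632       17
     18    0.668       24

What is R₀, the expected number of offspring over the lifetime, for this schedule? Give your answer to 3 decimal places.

13.743

Survivorship from birth: l_x = s_12·s_13·…·s_x.
  l_12 = 0.51900
  l_13 = 0.30725
  l_14 = 0.18404
  l_15 = 0.14190
  l_16 = 0.11139
  l_17 = 0.07040
  l_18 = 0.04703
R₀ = Σ l_x mₓ:
  age 12: 0.51900 × 2 = 1.0380
  age 13: 0.30725 × 13 = 3.9943
  age 14: 0.18404 × 8 = 1.4723
  age 15: 0.14190 × 15 = 2.1285
  age 16: 0.11139 × 25 = 2.7848
  age 17: 0.07040 × 17 = 1.1968
  age 18: 0.04703 × 24 = 1.1287
R₀ = 1.0380 + 3.9943 + 1.4723 + 2.1285 + 2.7848 + 1.1968 + 1.1287 = 13.7433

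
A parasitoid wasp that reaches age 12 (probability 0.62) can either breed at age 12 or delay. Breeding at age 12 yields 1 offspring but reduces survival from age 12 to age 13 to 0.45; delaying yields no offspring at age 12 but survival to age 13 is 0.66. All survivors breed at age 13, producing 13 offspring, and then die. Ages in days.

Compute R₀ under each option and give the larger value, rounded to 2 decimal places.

5.32

breed at age 12: R₀ = 0.62 × (1 + 0.45 × 13) = 0.62 × 6.8500 = 4.2470
delay to age 13: R₀ = 0.62 × (0.66 × 13) = 0.62 × 8.5800 = 5.3196
Higher: delay to age 13 (5.3196).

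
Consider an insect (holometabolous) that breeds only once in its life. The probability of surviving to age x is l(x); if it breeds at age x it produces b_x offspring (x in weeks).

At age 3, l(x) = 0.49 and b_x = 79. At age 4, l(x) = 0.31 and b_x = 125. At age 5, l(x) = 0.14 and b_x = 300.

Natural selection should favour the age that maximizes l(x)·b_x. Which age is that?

5

Expected offspring if breeding at age x = l(x) × b_x:
  age 3: 0.49 × 79 = 38.710
  age 4: 0.31 × 125 = 38.750
  age 5: 0.14 × 300 = 42.000
Maximum at age 5 (42.000).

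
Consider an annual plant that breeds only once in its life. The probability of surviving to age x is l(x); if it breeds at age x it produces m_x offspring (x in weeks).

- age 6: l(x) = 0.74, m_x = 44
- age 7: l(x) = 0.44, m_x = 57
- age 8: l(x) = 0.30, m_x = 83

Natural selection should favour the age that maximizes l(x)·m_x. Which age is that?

6

Expected offspring if breeding at age x = l(x) × m_x:
  age 6: 0.74 × 44 = 32.560
  age 7: 0.44 × 57 = 25.080
  age 8: 0.30 × 83 = 24.900
Maximum at age 6 (32.560).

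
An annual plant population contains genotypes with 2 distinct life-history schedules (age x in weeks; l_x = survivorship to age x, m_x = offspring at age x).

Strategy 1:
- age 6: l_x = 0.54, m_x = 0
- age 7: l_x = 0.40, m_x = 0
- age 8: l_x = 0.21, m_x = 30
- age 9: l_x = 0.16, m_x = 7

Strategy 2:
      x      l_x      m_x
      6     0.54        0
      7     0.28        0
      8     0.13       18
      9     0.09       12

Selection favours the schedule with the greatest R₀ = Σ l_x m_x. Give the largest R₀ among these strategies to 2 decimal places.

7.42

Strategy 1: R₀ = 0.54×0 + 0.40×0 + 0.21×30 + 0.16×7 = 7.4200
Strategy 2: R₀ = 0.54×0 + 0.28×0 + 0.13×18 + 0.09×12 = 3.4200
Highest R₀: strategy 1 with 7.4200.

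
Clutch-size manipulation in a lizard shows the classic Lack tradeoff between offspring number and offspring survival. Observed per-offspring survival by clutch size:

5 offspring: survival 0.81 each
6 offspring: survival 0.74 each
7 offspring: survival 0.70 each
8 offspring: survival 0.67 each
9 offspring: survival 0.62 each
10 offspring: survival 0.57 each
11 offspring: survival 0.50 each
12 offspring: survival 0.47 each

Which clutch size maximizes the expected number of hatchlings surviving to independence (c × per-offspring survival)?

10

Expected hatchlings surviving to independence = c × s(c):
  c=5: 5 × 0.81 = 4.050
  c=6: 6 × 0.74 = 4.440
  c=7: 7 × 0.70 = 4.900
  c=8: 8 × 0.67 = 5.360
  c=9: 9 × 0.62 = 5.580
  c=10: 10 × 0.57 = 5.700
  c=11: 11 × 0.50 = 5.500
  c=12: 12 × 0.47 = 5.640
Maximum at c = 10 (5.700 hatchlings surviving to independence).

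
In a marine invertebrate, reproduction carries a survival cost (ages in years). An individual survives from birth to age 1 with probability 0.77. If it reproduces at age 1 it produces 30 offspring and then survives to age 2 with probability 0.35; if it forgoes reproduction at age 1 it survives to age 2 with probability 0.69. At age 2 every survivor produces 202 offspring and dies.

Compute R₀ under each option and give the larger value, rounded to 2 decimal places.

breed at age 1: R₀ = 0.77 × (30 + 0.35 × 202) = 0.77 × 100.7000 = 77.5390
delay to age 2: R₀ = 0.77 × (0.69 × 202) = 0.77 × 139.3800 = 107.3226
Higher: delay to age 2 (107.3226).

107.32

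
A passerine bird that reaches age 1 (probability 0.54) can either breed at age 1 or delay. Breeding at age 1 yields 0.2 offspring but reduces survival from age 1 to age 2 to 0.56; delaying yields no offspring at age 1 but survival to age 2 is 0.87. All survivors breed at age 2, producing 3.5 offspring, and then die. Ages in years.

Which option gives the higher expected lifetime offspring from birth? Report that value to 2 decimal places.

breed at age 1: R₀ = 0.54 × (0.2 + 0.56 × 3.5) = 0.54 × 2.1600 = 1.1664
delay to age 2: R₀ = 0.54 × (0.87 × 3.5) = 0.54 × 3.0450 = 1.6443
Higher: delay to age 2 (1.6443).

1.64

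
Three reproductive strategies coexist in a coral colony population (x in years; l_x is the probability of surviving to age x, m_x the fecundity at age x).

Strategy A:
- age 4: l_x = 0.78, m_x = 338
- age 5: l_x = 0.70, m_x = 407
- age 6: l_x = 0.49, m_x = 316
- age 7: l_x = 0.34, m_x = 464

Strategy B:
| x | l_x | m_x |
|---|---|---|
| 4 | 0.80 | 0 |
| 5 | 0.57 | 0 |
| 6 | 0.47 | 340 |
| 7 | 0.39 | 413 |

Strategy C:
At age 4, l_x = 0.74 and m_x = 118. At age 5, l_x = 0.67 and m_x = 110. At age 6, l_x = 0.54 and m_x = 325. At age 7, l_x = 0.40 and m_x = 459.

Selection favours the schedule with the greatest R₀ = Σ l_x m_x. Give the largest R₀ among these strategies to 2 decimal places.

861.14

Strategy A: R₀ = 0.78×338 + 0.70×407 + 0.49×316 + 0.34×464 = 861.1400
Strategy B: R₀ = 0.80×0 + 0.57×0 + 0.47×340 + 0.39×413 = 320.8700
Strategy C: R₀ = 0.74×118 + 0.67×110 + 0.54×325 + 0.40×459 = 520.1200
Highest R₀: strategy A with 861.1400.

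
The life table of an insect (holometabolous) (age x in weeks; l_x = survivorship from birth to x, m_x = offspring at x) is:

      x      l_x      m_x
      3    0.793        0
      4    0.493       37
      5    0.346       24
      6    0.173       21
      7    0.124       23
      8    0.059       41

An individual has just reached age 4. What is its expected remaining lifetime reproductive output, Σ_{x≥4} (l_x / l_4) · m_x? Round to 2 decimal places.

71.90

l_4 = 0.493. Conditional survival from age 4 to x is l_x / l_4.
  x=4: (0.493/0.493) × 37 = 37.0000
  x=5: (0.346/0.493) × 24 = 16.8438
  x=6: (0.173/0.493) × 21 = 7.3692
  x=7: (0.124/0.493) × 23 = 5.7850
  x=8: (0.059/0.493) × 41 = 4.9067
Sum = 37.0000 + 16.8438 + 7.3692 + 5.7850 + 4.9067 = 71.9047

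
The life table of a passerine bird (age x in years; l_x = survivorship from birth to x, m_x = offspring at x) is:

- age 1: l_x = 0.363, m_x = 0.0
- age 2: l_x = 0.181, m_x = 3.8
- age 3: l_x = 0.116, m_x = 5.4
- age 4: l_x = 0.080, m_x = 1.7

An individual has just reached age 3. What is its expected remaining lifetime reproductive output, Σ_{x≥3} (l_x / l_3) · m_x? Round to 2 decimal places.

6.57

l_3 = 0.116. Conditional survival from age 3 to x is l_x / l_3.
  x=3: (0.116/0.116) × 5.4 = 5.4000
  x=4: (0.080/0.116) × 1.7 = 1.1724
Sum = 5.4000 + 1.1724 = 6.5724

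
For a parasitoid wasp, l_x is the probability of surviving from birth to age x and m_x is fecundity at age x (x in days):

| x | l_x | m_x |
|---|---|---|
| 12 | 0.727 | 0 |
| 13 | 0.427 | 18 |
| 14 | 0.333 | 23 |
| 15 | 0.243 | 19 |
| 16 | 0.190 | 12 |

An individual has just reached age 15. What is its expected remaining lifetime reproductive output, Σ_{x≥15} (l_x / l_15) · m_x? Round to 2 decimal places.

l_15 = 0.243. Conditional survival from age 15 to x is l_x / l_15.
  x=15: (0.243/0.243) × 19 = 19.0000
  x=16: (0.190/0.243) × 12 = 9.3827
Sum = 19.0000 + 9.3827 = 28.3827

28.38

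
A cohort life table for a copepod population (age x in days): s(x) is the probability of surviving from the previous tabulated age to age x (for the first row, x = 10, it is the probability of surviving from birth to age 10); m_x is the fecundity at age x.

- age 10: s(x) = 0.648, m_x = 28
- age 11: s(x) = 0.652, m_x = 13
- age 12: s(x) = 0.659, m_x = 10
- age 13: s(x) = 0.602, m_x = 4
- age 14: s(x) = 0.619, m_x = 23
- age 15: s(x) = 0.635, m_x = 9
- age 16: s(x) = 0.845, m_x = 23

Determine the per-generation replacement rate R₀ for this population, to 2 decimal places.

31.35

Survivorship from birth: l_x = s_10·s_11·…·s_x.
  l_10 = 0.64800
  l_11 = 0.42250
  l_12 = 0.27842
  l_13 = 0.16761
  l_14 = 0.10375
  l_15 = 0.06588
  l_16 = 0.05567
R₀ = Σ l_x m_x:
  age 10: 0.64800 × 28 = 18.1440
  age 11: 0.42250 × 13 = 5.4925
  age 12: 0.27842 × 10 = 2.7842
  age 13: 0.16761 × 4 = 0.6704
  age 14: 0.10375 × 23 = 2.3862
  age 15: 0.06588 × 9 = 0.5929
  age 16: 0.05567 × 23 = 1.2804
R₀ = 18.1440 + 5.4925 + 2.7842 + 0.6704 + 2.3862 + 0.5929 + 1.2804 = 31.3507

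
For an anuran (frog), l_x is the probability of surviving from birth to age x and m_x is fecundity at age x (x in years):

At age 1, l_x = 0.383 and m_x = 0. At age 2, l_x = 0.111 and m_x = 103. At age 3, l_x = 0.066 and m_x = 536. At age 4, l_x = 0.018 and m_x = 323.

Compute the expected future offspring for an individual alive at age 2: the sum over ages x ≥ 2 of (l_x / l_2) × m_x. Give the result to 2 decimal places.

l_2 = 0.111. Conditional survival from age 2 to x is l_x / l_2.
  x=2: (0.111/0.111) × 103 = 103.0000
  x=3: (0.066/0.111) × 536 = 318.7027
  x=4: (0.018/0.111) × 323 = 52.3784
Sum = 103.0000 + 318.7027 + 52.3784 = 474.0811

474.08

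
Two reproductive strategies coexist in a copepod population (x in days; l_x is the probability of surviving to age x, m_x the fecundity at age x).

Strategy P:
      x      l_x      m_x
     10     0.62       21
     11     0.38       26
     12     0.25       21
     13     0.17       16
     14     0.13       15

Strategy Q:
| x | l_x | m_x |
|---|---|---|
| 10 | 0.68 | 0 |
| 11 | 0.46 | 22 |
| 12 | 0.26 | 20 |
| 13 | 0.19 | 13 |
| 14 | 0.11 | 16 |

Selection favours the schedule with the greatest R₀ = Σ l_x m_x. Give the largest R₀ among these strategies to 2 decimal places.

Strategy P: R₀ = 0.62×21 + 0.38×26 + 0.25×21 + 0.17×16 + 0.13×15 = 32.8200
Strategy Q: R₀ = 0.68×0 + 0.46×22 + 0.26×20 + 0.19×13 + 0.11×16 = 19.5500
Highest R₀: strategy P with 32.8200.

32.82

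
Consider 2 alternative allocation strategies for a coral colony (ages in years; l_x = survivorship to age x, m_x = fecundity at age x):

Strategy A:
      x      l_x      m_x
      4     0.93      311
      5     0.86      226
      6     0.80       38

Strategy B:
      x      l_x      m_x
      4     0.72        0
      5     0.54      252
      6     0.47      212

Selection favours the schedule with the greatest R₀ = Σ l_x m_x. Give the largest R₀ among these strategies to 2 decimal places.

Strategy A: R₀ = 0.93×311 + 0.86×226 + 0.80×38 = 513.9900
Strategy B: R₀ = 0.72×0 + 0.54×252 + 0.47×212 = 235.7200
Highest R₀: strategy A with 513.9900.

513.99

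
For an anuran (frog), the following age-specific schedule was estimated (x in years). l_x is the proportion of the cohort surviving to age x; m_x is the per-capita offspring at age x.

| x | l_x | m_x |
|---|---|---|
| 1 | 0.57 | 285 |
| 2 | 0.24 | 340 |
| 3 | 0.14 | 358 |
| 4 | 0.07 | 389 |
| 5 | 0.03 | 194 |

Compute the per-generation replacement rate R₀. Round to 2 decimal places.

327.22

R₀ = Σ l_x m_x:
  age 1: 0.57 × 285 = 162.4500
  age 2: 0.24 × 340 = 81.6000
  age 3: 0.14 × 358 = 50.1200
  age 4: 0.07 × 389 = 27.2300
  age 5: 0.03 × 194 = 5.8200
R₀ = 162.4500 + 81.6000 + 50.1200 + 27.2300 + 5.8200 = 327.2200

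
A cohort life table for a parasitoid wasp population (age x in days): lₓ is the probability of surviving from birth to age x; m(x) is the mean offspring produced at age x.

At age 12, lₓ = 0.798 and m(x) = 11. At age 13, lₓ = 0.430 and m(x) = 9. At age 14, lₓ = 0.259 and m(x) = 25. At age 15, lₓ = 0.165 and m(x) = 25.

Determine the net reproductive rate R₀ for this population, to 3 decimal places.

R₀ = Σ lₓ m(x):
  age 12: 0.798 × 11 = 8.7780
  age 13: 0.430 × 9 = 3.8700
  age 14: 0.259 × 25 = 6.4750
  age 15: 0.165 × 25 = 4.1250
R₀ = 8.7780 + 3.8700 + 6.4750 + 4.1250 = 23.2480

23.248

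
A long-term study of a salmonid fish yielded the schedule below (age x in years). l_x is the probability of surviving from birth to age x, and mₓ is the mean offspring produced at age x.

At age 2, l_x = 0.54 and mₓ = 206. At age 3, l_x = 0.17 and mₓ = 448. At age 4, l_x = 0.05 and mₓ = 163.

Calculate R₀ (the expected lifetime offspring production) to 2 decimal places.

195.55

R₀ = Σ l_x mₓ:
  age 2: 0.54 × 206 = 111.2400
  age 3: 0.17 × 448 = 76.1600
  age 4: 0.05 × 163 = 8.1500
R₀ = 111.2400 + 76.1600 + 8.1500 = 195.5500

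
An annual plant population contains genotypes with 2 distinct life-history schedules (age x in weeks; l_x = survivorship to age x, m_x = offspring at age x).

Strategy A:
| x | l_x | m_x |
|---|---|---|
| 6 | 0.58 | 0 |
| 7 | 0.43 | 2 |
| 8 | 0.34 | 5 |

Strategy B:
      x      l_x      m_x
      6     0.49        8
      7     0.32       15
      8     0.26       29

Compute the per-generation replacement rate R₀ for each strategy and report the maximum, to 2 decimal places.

Strategy A: R₀ = 0.58×0 + 0.43×2 + 0.34×5 = 2.5600
Strategy B: R₀ = 0.49×8 + 0.32×15 + 0.26×29 = 16.2600
Highest R₀: strategy B with 16.2600.

16.26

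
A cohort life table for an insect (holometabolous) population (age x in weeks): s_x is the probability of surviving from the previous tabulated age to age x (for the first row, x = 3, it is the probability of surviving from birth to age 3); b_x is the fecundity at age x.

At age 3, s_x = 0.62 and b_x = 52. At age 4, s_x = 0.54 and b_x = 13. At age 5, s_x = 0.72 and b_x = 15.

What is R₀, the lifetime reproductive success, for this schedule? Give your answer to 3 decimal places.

Survivorship from birth: l_x = s_3·s_4·…·s_x.
  l_3 = 0.62000
  l_4 = 0.33480
  l_5 = 0.24106
R₀ = Σ l_x b_x:
  age 3: 0.62000 × 52 = 32.2400
  age 4: 0.33480 × 13 = 4.3524
  age 5: 0.24106 × 15 = 3.6159
R₀ = 32.2400 + 4.3524 + 3.6159 = 40.2083

40.208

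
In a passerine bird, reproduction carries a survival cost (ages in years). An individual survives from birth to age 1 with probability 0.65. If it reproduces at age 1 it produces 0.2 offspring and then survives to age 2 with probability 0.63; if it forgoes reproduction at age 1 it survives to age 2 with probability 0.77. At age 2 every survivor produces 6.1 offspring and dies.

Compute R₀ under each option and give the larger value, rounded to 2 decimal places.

breed at age 1: R₀ = 0.65 × (0.2 + 0.63 × 6.1) = 0.65 × 4.0430 = 2.6280
delay to age 2: R₀ = 0.65 × (0.77 × 6.1) = 0.65 × 4.6970 = 3.0531
Higher: delay to age 2 (3.0531).

3.05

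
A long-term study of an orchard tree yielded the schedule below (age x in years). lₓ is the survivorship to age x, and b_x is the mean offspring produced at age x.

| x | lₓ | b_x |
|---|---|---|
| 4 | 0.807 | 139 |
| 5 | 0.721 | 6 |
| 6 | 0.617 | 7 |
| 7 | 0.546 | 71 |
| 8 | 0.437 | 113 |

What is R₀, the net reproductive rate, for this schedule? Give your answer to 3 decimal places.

R₀ = Σ lₓ b_x:
  age 4: 0.807 × 139 = 112.1730
  age 5: 0.721 × 6 = 4.3260
  age 6: 0.617 × 7 = 4.3190
  age 7: 0.546 × 71 = 38.7660
  age 8: 0.437 × 113 = 49.3810
R₀ = 112.1730 + 4.3260 + 4.3190 + 38.7660 + 49.3810 = 208.9650

208.965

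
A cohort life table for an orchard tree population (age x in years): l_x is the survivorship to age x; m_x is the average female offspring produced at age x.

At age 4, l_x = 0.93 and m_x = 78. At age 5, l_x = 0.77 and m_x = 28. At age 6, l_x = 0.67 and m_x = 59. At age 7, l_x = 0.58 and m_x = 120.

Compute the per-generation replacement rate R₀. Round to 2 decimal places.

203.23

R₀ = Σ l_x m_x:
  age 4: 0.93 × 78 = 72.5400
  age 5: 0.77 × 28 = 21.5600
  age 6: 0.67 × 59 = 39.5300
  age 7: 0.58 × 120 = 69.6000
R₀ = 72.5400 + 21.5600 + 39.5300 + 69.6000 = 203.2300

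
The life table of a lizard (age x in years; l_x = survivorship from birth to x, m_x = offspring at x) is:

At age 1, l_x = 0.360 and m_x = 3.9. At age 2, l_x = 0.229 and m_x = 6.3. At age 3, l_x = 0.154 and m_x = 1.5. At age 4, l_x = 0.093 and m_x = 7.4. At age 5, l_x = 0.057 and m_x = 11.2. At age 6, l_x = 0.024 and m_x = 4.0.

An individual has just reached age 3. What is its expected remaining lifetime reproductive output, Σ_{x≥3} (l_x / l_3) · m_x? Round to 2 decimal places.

10.74

l_3 = 0.154. Conditional survival from age 3 to x is l_x / l_3.
  x=3: (0.154/0.154) × 1.5 = 1.5000
  x=4: (0.093/0.154) × 7.4 = 4.4688
  x=5: (0.057/0.154) × 11.2 = 4.1455
  x=6: (0.024/0.154) × 4.0 = 0.6234
Sum = 1.5000 + 4.4688 + 4.1455 + 0.6234 = 10.7377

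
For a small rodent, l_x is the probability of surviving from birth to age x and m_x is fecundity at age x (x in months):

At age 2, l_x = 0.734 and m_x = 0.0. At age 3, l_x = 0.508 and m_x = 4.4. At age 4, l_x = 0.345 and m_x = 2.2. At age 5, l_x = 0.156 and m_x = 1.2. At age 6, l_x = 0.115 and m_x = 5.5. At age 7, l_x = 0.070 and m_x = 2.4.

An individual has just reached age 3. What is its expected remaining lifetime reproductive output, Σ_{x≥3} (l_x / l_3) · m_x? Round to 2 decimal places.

7.84

l_3 = 0.508. Conditional survival from age 3 to x is l_x / l_3.
  x=3: (0.508/0.508) × 4.4 = 4.4000
  x=4: (0.345/0.508) × 2.2 = 1.4941
  x=5: (0.156/0.508) × 1.2 = 0.3685
  x=6: (0.115/0.508) × 5.5 = 1.2451
  x=7: (0.070/0.508) × 2.4 = 0.3307
Sum = 4.4000 + 1.4941 + 0.3685 + 1.2451 + 0.3307 = 7.8384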